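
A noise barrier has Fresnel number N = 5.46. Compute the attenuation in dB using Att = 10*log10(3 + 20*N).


3 + 20*N = 3 + 20*5.46 = 112.2
Att = 10*log10(112.2) = 20.5 dB


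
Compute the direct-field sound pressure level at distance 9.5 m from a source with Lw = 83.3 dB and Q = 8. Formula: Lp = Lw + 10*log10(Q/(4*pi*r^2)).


4*pi*r^2 = 4*pi*9.5^2 = 1134.11 m^2
Q / (4*pi*r^2) = 8 / 1134.11 = 0.00705399
Lp = 83.3 + 10*log10(0.00705399) = 61.784 dB


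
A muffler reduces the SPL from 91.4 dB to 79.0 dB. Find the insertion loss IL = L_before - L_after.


Insertion loss = SPL without muffler - SPL with muffler
IL = 91.4 - 79.0 = 12.4 dB


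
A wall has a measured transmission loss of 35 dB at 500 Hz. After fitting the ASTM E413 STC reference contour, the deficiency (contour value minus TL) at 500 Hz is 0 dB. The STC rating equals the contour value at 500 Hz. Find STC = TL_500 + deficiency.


By ASTM E413, STC = value of the fitted reference contour at 500 Hz.
Contour value at 500 Hz = TL_500 + deficiency = 35 + 0 = 35
STC = 35


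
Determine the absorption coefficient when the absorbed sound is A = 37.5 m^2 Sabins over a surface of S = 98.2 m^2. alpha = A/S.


Absorption coefficient = absorbed power / incident power
alpha = A / S = 37.5 / 98.2 = 0.38187


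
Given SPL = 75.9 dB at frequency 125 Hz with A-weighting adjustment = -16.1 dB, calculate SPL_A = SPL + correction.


A-weighting table: 125 Hz -> -16.1 dB correction
SPL_A = SPL + correction = 75.9 + (-16.1) = 59.8 dBA


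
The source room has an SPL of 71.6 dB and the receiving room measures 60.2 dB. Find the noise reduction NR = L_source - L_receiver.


NR = L_source - L_receiver (difference between source and receiving room levels)
NR = 71.6 - 60.2 = 11.4 dB


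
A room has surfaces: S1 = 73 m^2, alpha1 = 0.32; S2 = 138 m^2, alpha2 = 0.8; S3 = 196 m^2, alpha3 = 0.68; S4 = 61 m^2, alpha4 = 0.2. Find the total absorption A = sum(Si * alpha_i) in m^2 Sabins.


73 * 0.32 = 23.36
138 * 0.8 = 110.4
196 * 0.68 = 133.28
61 * 0.2 = 12.2
A_total = 23.36 + 110.4 + 133.28 + 12.2 = 279.24 m^2


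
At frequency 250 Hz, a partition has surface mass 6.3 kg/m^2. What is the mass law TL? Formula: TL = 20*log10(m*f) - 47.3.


m * f = 6.3 * 250 = 1575
20*log10(1575) = 63.9456 dB
TL = 63.9456 - 47.3 = 16.646 dB


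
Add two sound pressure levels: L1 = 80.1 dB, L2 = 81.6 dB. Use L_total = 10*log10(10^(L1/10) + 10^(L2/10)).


10^(80.1/10) = 1.02329e+08
10^(81.6/10) = 1.44544e+08
Sum = 1.02329e+08 + 1.44544e+08 = 2.46873e+08
L_total = 10*log10(2.46873e+08) = 83.925 dB


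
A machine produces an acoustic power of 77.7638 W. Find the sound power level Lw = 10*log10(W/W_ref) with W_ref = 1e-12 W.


W / W_ref = 77.7638 / 1e-12 = 7.77638e+13
Lw = 10 * log10(7.77638e+13) = 138.91 dB


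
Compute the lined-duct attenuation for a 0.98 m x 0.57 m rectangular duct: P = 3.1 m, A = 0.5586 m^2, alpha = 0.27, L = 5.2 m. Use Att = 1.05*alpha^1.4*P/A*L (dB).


alpha^1.4 = 0.27^1.4 = 0.159922
Attenuation rate = 1.05 * alpha^1.4 * P / A
= 1.05 * 0.159922 * 3.1 / 0.5586 = 0.931876 dB/m
Total Att = 0.931876 * 5.2 = 4.8458 dB


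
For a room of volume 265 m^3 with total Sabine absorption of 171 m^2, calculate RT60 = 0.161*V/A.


RT60 = 0.161 * 265 / 171 = 0.2495 s


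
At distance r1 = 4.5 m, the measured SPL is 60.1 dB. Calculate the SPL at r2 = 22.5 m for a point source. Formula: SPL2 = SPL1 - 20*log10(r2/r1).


r2/r1 = 22.5/4.5 = 5
Correction = 20*log10(5) = 13.9794 dB
SPL2 = 60.1 - 13.9794 = 46.121 dB


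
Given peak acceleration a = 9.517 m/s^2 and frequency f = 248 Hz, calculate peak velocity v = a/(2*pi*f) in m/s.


omega = 2*pi*f = 2*pi*248 = 1558.23 rad/s
v = a / omega = 9.517 / 1558.23 = 0.0061076 m/s


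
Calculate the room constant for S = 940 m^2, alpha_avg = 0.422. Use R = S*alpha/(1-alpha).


R = 940 * 0.422 / (1 - 0.422) = 686.3 m^2


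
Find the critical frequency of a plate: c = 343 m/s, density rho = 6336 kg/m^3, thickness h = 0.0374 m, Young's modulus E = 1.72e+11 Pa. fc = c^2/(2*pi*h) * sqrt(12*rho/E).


12*rho/E = 12*6336/1.72e+11 = 4.42047e-07
sqrt(12*rho/E) = sqrt(4.42047e-07) = 0.000664866
c^2/(2*pi*h) = 343^2/(2*pi*0.0374) = 500653
fc = 500653 * 0.000664866 = 332.87 Hz


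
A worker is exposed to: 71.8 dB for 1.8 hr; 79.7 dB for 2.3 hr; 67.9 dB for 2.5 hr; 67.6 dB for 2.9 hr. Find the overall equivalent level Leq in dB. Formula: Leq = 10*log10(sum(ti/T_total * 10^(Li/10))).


T_total = 1.8 + 2.3 + 2.5 + 2.9 = 9.5 hr
(1.8/9.5) * 10^(71.8/10) = 2.8678e+06
(2.3/9.5) * 10^(79.7/10) = 2.25946e+07
(2.5/9.5) * 10^(67.9/10) = 1.62262e+06
(2.9/9.5) * 10^(67.6/10) = 1.75661e+06
Sum = 2.8678e+06 + 2.25946e+07 + 1.62262e+06 + 1.75661e+06 = 2.88416e+07
Leq = 10*log10(2.88416e+07) = 74.6 dB


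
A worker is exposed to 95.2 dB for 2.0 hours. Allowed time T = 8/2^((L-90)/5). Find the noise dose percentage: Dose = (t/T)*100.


T_allowed = 8 / 2^((95.2 - 90)/5) = 3.89062 hr
Dose = 2.0 / 3.89062 * 100 = 51.406 %


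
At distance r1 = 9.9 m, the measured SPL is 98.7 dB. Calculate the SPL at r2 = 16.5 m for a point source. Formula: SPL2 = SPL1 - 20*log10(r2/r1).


r2/r1 = 16.5/9.9 = 1.66667
Correction = 20*log10(1.66667) = 4.43699 dB
SPL2 = 98.7 - 4.43699 = 94.263 dB


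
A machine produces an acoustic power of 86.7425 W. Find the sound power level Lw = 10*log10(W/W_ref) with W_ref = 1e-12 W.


W / W_ref = 86.7425 / 1e-12 = 8.67425e+13
Lw = 10 * log10(8.67425e+13) = 139.38 dB


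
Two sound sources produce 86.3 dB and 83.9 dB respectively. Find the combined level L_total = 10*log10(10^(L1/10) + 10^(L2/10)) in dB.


10^(86.3/10) = 4.2658e+08
10^(83.9/10) = 2.45471e+08
Sum = 4.2658e+08 + 2.45471e+08 = 6.72051e+08
L_total = 10*log10(6.72051e+08) = 88.274 dB


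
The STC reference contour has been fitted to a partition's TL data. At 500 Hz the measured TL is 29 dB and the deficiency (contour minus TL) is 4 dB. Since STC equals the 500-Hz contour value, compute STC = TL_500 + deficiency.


By ASTM E413, STC = value of the fitted reference contour at 500 Hz.
Contour value at 500 Hz = TL_500 + deficiency = 29 + 4 = 33
STC = 33


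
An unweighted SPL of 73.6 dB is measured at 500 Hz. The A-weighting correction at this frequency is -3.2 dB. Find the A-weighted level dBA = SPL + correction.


A-weighting table: 500 Hz -> -3.2 dB correction
SPL_A = SPL + correction = 73.6 + (-3.2) = 70.4 dBA


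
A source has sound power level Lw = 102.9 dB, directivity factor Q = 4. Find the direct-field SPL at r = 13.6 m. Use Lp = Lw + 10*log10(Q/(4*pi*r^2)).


4*pi*r^2 = 4*pi*13.6^2 = 2324.28 m^2
Q / (4*pi*r^2) = 4 / 2324.28 = 0.00172096
Lp = 102.9 + 10*log10(0.00172096) = 75.258 dB


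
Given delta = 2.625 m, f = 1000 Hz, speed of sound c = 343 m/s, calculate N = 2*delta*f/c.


N = 2*delta*f/c = 2*delta/lambda, where lambda = c/f
lambda = 343 / 1000 = 0.343 m
N = 2 * 2.625 / 0.343 = 15.306


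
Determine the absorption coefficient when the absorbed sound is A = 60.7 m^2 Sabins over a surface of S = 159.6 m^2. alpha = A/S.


Absorption coefficient = absorbed power / incident power
alpha = A / S = 60.7 / 159.6 = 0.38033


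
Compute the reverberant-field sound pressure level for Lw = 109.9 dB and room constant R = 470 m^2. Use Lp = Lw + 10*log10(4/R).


4/R = 4/470 = 0.00851064
Lp = 109.9 + 10*log10(0.00851064) = 89.2 dB


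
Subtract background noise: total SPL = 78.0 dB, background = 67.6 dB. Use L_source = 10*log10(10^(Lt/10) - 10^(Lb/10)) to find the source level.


10^(78.0/10) = 6.30957e+07
10^(67.6/10) = 5.7544e+06
Difference = 6.30957e+07 - 5.7544e+06 = 5.73413e+07
L_source = 10*log10(5.73413e+07) = 77.585 dB


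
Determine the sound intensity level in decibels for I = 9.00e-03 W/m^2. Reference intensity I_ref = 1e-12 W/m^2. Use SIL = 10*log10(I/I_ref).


I / I_ref = 9.00e-03 / 1e-12 = 9e+09
SIL = 10 * log10(9e+09) = 99.542 dB


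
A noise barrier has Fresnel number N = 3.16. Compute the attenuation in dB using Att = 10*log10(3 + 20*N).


3 + 20*N = 3 + 20*3.16 = 66.2
Att = 10*log10(66.2) = 18.209 dB


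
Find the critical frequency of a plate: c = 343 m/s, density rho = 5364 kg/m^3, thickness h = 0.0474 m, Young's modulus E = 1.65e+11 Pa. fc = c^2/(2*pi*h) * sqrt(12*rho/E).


12*rho/E = 12*5364/1.65e+11 = 3.90109e-07
sqrt(12*rho/E) = sqrt(3.90109e-07) = 0.000624587
c^2/(2*pi*h) = 343^2/(2*pi*0.0474) = 395030
fc = 395030 * 0.000624587 = 246.73 Hz


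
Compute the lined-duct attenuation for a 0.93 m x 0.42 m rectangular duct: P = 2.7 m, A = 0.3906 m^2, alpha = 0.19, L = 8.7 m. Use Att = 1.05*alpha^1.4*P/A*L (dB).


alpha^1.4 = 0.19^1.4 = 0.0977811
Attenuation rate = 1.05 * alpha^1.4 * P / A
= 1.05 * 0.0977811 * 2.7 / 0.3906 = 0.709702 dB/m
Total Att = 0.709702 * 8.7 = 6.1744 dB


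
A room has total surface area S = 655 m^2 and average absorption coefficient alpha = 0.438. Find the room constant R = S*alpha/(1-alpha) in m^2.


R = 655 * 0.438 / (1 - 0.438) = 510.48 m^2


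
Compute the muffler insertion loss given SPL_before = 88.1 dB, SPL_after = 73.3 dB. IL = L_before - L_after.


Insertion loss = SPL without muffler - SPL with muffler
IL = 88.1 - 73.3 = 14.8 dB


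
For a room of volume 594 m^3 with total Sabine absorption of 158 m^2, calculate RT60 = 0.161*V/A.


RT60 = 0.161 * 594 / 158 = 0.60528 s


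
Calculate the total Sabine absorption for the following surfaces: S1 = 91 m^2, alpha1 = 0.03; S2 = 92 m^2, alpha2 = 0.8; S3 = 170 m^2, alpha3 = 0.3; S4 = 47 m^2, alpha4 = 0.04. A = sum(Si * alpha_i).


91 * 0.03 = 2.73
92 * 0.8 = 73.6
170 * 0.3 = 51
47 * 0.04 = 1.88
A_total = 2.73 + 73.6 + 51 + 1.88 = 129.21 m^2


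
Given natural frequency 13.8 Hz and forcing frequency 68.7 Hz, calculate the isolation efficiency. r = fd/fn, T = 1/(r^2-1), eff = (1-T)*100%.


r = 68.7 / 13.8 = 4.97826
r^2 - 1 = 4.97826^2 - 1 = 23.7831
T = 1/23.7831 = 0.0420467
Efficiency = (1 - 0.0420467)*100 = 95.795 %


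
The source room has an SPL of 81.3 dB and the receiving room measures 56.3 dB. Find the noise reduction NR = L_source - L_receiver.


NR = L_source - L_receiver (difference between source and receiving room levels)
NR = 81.3 - 56.3 = 25 dB


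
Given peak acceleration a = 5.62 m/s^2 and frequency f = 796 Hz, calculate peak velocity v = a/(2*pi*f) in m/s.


omega = 2*pi*f = 2*pi*796 = 5001.42 rad/s
v = a / omega = 5.62 / 5001.42 = 0.0011237 m/s


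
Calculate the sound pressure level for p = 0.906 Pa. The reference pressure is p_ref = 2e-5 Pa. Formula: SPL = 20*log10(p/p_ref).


p / p_ref = 0.906 / 2e-5 = 45300
SPL = 20 * log10(45300) = 93.122 dB


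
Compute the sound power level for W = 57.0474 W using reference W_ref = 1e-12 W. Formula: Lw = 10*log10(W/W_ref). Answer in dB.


W / W_ref = 57.0474 / 1e-12 = 5.70474e+13
Lw = 10 * log10(5.70474e+13) = 137.56 dB


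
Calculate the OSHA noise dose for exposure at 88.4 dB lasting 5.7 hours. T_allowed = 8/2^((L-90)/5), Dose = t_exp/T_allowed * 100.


T_allowed = 8 / 2^((88.4 - 90)/5) = 9.98664 hr
Dose = 5.7 / 9.98664 * 100 = 57.076 %


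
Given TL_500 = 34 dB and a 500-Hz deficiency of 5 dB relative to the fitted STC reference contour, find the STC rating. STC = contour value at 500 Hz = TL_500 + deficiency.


By ASTM E413, STC = value of the fitted reference contour at 500 Hz.
Contour value at 500 Hz = TL_500 + deficiency = 34 + 5 = 39
STC = 39


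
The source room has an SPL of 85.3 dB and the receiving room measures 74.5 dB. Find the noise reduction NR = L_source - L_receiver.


NR = L_source - L_receiver (difference between source and receiving room levels)
NR = 85.3 - 74.5 = 10.8 dB


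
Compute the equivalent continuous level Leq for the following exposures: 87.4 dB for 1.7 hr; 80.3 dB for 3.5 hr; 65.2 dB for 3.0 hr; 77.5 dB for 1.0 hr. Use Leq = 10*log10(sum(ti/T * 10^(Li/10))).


T_total = 1.7 + 3.5 + 3.0 + 1.0 = 9.2 hr
(1.7/9.2) * 10^(87.4/10) = 1.01546e+08
(3.5/9.2) * 10^(80.3/10) = 4.07643e+07
(3.0/9.2) * 10^(65.2/10) = 1.07978e+06
(1.0/9.2) * 10^(77.5/10) = 6.11241e+06
Sum = 1.01546e+08 + 4.07643e+07 + 1.07978e+06 + 6.11241e+06 = 1.49502e+08
Leq = 10*log10(1.49502e+08) = 81.746 dB


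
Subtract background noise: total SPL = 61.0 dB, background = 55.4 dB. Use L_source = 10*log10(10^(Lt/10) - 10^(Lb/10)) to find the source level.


10^(61.0/10) = 1.25893e+06
10^(55.4/10) = 346737
Difference = 1.25893e+06 - 346737 = 912193
L_source = 10*log10(912193) = 59.601 dB


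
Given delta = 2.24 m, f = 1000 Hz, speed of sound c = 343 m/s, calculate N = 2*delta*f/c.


N = 2*delta*f/c = 2*delta/lambda, where lambda = c/f
lambda = 343 / 1000 = 0.343 m
N = 2 * 2.24 / 0.343 = 13.061


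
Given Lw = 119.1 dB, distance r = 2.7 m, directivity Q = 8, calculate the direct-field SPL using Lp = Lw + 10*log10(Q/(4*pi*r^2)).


4*pi*r^2 = 4*pi*2.7^2 = 91.6088 m^2
Q / (4*pi*r^2) = 8 / 91.6088 = 0.0873279
Lp = 119.1 + 10*log10(0.0873279) = 108.51 dB


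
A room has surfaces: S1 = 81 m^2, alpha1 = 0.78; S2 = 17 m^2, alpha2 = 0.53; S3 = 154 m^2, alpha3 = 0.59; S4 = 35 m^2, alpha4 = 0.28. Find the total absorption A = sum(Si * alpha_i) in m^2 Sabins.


81 * 0.78 = 63.18
17 * 0.53 = 9.01
154 * 0.59 = 90.86
35 * 0.28 = 9.8
A_total = 63.18 + 9.01 + 90.86 + 9.8 = 172.85 m^2


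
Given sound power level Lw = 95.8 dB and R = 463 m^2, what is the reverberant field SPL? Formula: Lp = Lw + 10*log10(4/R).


4/R = 4/463 = 0.00863931
Lp = 95.8 + 10*log10(0.00863931) = 75.165 dB


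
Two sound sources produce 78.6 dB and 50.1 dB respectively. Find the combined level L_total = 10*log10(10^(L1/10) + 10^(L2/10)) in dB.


10^(78.6/10) = 7.24436e+07
10^(50.1/10) = 102329
Sum = 7.24436e+07 + 102329 = 7.25459e+07
L_total = 10*log10(7.25459e+07) = 78.606 dB


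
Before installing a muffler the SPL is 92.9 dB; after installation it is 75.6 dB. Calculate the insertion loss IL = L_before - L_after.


Insertion loss = SPL without muffler - SPL with muffler
IL = 92.9 - 75.6 = 17.3 dB


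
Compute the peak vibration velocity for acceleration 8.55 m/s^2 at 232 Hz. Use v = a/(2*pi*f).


omega = 2*pi*f = 2*pi*232 = 1457.7 rad/s
v = a / omega = 8.55 / 1457.7 = 0.0058654 m/s


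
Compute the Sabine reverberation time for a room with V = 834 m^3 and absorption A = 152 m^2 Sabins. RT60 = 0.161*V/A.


RT60 = 0.161 * 834 / 152 = 0.88338 s


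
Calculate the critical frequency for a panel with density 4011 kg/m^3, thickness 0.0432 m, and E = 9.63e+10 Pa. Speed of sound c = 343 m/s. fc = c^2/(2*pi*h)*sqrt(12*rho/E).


12*rho/E = 12*4011/9.63e+10 = 4.99813e-07
sqrt(12*rho/E) = sqrt(4.99813e-07) = 0.000706975
c^2/(2*pi*h) = 343^2/(2*pi*0.0432) = 433436
fc = 433436 * 0.000706975 = 306.43 Hz


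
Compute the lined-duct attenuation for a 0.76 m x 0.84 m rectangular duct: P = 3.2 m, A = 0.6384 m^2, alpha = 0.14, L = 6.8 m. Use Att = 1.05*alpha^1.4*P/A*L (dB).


alpha^1.4 = 0.14^1.4 = 0.0637645
Attenuation rate = 1.05 * alpha^1.4 * P / A
= 1.05 * 0.0637645 * 3.2 / 0.6384 = 0.335603 dB/m
Total Att = 0.335603 * 6.8 = 2.2821 dB


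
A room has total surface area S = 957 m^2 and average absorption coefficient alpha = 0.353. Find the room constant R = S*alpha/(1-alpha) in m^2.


R = 957 * 0.353 / (1 - 0.353) = 522.13 m^2


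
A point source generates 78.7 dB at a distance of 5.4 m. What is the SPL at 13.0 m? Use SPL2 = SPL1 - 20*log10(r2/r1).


r2/r1 = 13.0/5.4 = 2.40741
Correction = 20*log10(2.40741) = 7.631 dB
SPL2 = 78.7 - 7.631 = 71.069 dB


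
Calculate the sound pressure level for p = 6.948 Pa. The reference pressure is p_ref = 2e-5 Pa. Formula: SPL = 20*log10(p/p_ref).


p / p_ref = 6.948 / 2e-5 = 347400
SPL = 20 * log10(347400) = 110.82 dB


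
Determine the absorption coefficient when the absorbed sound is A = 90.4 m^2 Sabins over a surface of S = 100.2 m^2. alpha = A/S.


Absorption coefficient = absorbed power / incident power
alpha = A / S = 90.4 / 100.2 = 0.9022


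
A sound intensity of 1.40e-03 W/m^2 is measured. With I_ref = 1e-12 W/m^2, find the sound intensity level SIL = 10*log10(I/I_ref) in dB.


I / I_ref = 1.40e-03 / 1e-12 = 1.4e+09
SIL = 10 * log10(1.4e+09) = 91.461 dB


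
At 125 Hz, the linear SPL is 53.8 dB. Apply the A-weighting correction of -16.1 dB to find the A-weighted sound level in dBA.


A-weighting table: 125 Hz -> -16.1 dB correction
SPL_A = SPL + correction = 53.8 + (-16.1) = 37.7 dBA


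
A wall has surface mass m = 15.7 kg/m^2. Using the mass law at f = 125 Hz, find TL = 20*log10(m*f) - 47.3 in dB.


m * f = 15.7 * 125 = 1962.5
20*log10(1962.5) = 65.8562 dB
TL = 65.8562 - 47.3 = 18.556 dB


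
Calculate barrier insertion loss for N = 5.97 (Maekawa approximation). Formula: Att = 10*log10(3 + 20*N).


3 + 20*N = 3 + 20*5.97 = 122.4
Att = 10*log10(122.4) = 20.878 dB


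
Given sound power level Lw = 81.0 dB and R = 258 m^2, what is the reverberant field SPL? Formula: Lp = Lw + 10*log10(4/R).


4/R = 4/258 = 0.0155039
Lp = 81.0 + 10*log10(0.0155039) = 62.904 dB


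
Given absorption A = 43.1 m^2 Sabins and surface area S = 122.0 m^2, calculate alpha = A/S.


Absorption coefficient = absorbed power / incident power
alpha = A / S = 43.1 / 122.0 = 0.35328


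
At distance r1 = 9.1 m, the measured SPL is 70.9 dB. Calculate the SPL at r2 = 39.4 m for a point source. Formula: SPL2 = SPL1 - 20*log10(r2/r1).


r2/r1 = 39.4/9.1 = 4.32967
Correction = 20*log10(4.32967) = 12.7291 dB
SPL2 = 70.9 - 12.7291 = 58.171 dB


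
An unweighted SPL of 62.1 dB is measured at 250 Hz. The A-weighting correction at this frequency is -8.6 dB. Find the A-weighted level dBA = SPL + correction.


A-weighting table: 250 Hz -> -8.6 dB correction
SPL_A = SPL + correction = 62.1 + (-8.6) = 53.5 dBA


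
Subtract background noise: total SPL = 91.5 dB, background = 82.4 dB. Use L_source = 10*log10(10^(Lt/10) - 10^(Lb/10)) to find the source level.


10^(91.5/10) = 1.41254e+09
10^(82.4/10) = 1.7378e+08
Difference = 1.41254e+09 - 1.7378e+08 = 1.23876e+09
L_source = 10*log10(1.23876e+09) = 90.93 dB


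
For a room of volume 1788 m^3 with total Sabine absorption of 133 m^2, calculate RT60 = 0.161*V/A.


RT60 = 0.161 * 1788 / 133 = 2.1644 s


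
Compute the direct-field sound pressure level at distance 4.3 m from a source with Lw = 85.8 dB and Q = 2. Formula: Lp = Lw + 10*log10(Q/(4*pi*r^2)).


4*pi*r^2 = 4*pi*4.3^2 = 232.352 m^2
Q / (4*pi*r^2) = 2 / 232.352 = 0.00860763
Lp = 85.8 + 10*log10(0.00860763) = 65.149 dB


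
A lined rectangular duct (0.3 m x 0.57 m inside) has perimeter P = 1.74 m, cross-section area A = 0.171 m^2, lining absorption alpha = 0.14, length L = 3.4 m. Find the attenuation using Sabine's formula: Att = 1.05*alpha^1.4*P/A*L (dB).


alpha^1.4 = 0.14^1.4 = 0.0637645
Attenuation rate = 1.05 * alpha^1.4 * P / A
= 1.05 * 0.0637645 * 1.74 / 0.171 = 0.681273 dB/m
Total Att = 0.681273 * 3.4 = 2.3163 dB


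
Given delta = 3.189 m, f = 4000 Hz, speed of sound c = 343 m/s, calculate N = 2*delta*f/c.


N = 2*delta*f/c = 2*delta/lambda, where lambda = c/f
lambda = 343 / 4000 = 0.08575 m
N = 2 * 3.189 / 0.08575 = 74.379


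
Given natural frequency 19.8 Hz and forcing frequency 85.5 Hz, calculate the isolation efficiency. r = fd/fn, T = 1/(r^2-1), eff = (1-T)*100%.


r = 85.5 / 19.8 = 4.31818
r^2 - 1 = 4.31818^2 - 1 = 17.6467
T = 1/17.6467 = 0.0566678
Efficiency = (1 - 0.0566678)*100 = 94.333 %


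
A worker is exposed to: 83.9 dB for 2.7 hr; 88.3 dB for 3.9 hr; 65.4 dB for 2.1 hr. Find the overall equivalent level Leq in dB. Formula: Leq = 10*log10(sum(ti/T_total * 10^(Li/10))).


T_total = 2.7 + 3.9 + 2.1 = 8.7 hr
(2.7/8.7) * 10^(83.9/10) = 7.61806e+07
(3.9/8.7) * 10^(88.3/10) = 3.03072e+08
(2.1/8.7) * 10^(65.4/10) = 836951
Sum = 7.61806e+07 + 3.03072e+08 + 836951 = 3.8009e+08
Leq = 10*log10(3.8009e+08) = 85.799 dB


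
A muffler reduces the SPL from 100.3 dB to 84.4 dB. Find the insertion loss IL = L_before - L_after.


Insertion loss = SPL without muffler - SPL with muffler
IL = 100.3 - 84.4 = 15.9 dB


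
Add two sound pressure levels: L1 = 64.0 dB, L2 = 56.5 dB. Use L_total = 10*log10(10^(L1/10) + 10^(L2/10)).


10^(64.0/10) = 2.51189e+06
10^(56.5/10) = 446684
Sum = 2.51189e+06 + 446684 = 2.95857e+06
L_total = 10*log10(2.95857e+06) = 64.711 dB


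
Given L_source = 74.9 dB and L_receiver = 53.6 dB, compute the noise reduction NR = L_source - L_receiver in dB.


NR = L_source - L_receiver (difference between source and receiving room levels)
NR = 74.9 - 53.6 = 21.3 dB


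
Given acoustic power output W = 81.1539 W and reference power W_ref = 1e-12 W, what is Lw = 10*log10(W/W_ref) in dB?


W / W_ref = 81.1539 / 1e-12 = 8.11539e+13
Lw = 10 * log10(8.11539e+13) = 139.09 dB


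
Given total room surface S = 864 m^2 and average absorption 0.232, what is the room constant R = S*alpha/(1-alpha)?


R = 864 * 0.232 / (1 - 0.232) = 261 m^2


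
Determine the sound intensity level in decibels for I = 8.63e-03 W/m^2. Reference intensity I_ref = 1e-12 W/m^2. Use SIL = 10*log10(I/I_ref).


I / I_ref = 8.63e-03 / 1e-12 = 8.63e+09
SIL = 10 * log10(8.63e+09) = 99.36 dB


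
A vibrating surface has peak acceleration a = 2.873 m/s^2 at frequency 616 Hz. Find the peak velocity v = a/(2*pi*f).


omega = 2*pi*f = 2*pi*616 = 3870.44 rad/s
v = a / omega = 2.873 / 3870.44 = 0.00074229 m/s


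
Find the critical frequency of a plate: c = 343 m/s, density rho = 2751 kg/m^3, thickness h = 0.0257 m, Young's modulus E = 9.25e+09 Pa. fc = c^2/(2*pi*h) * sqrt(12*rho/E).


12*rho/E = 12*2751/9.25e+09 = 3.56886e-06
sqrt(12*rho/E) = sqrt(3.56886e-06) = 0.00188914
c^2/(2*pi*h) = 343^2/(2*pi*0.0257) = 728577
fc = 728577 * 0.00188914 = 1376.4 Hz


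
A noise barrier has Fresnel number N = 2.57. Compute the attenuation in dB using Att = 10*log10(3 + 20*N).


3 + 20*N = 3 + 20*2.57 = 54.4
Att = 10*log10(54.4) = 17.356 dB


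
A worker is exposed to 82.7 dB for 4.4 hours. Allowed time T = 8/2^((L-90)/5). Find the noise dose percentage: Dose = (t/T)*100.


T_allowed = 8 / 2^((82.7 - 90)/5) = 22.0087 hr
Dose = 4.4 / 22.0087 * 100 = 19.992 %


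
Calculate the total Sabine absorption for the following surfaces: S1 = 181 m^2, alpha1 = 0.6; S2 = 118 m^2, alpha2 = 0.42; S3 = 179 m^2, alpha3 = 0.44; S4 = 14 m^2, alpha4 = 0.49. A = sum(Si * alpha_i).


181 * 0.6 = 108.6
118 * 0.42 = 49.56
179 * 0.44 = 78.76
14 * 0.49 = 6.86
A_total = 108.6 + 49.56 + 78.76 + 6.86 = 243.78 m^2


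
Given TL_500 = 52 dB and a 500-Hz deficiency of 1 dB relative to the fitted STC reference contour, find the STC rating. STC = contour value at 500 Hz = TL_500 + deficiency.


By ASTM E413, STC = value of the fitted reference contour at 500 Hz.
Contour value at 500 Hz = TL_500 + deficiency = 52 + 1 = 53
STC = 53


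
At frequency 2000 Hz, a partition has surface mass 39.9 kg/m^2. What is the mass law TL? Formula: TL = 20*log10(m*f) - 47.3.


m * f = 39.9 * 2000 = 79800
20*log10(79800) = 98.0401 dB
TL = 98.0401 - 47.3 = 50.74 dB


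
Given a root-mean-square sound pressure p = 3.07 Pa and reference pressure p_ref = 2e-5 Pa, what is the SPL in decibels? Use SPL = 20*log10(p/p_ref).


p / p_ref = 3.07 / 2e-5 = 153500
SPL = 20 * log10(153500) = 103.72 dB


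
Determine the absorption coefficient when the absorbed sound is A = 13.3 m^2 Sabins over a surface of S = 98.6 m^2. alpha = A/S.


Absorption coefficient = absorbed power / incident power
alpha = A / S = 13.3 / 98.6 = 0.13489


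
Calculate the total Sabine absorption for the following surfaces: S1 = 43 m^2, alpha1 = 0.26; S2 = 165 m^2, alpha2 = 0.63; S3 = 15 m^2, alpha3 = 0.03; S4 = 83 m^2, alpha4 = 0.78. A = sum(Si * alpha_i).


43 * 0.26 = 11.18
165 * 0.63 = 103.95
15 * 0.03 = 0.45
83 * 0.78 = 64.74
A_total = 11.18 + 103.95 + 0.45 + 64.74 = 180.32 m^2


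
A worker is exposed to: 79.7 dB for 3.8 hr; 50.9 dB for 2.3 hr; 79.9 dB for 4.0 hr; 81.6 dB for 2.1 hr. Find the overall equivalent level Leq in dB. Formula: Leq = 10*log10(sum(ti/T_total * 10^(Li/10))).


T_total = 3.8 + 2.3 + 4.0 + 2.1 = 12.2 hr
(3.8/12.2) * 10^(79.7/10) = 2.90686e+07
(2.3/12.2) * 10^(50.9/10) = 23193.6
(4.0/12.2) * 10^(79.9/10) = 3.20406e+07
(2.1/12.2) * 10^(81.6/10) = 2.48805e+07
Sum = 2.90686e+07 + 23193.6 + 3.20406e+07 + 2.48805e+07 = 8.60129e+07
Leq = 10*log10(8.60129e+07) = 79.346 dB


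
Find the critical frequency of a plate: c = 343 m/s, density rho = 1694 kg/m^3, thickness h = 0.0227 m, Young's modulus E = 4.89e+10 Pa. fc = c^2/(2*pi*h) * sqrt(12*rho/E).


12*rho/E = 12*1694/4.89e+10 = 4.15706e-07
sqrt(12*rho/E) = sqrt(4.15706e-07) = 0.000644753
c^2/(2*pi*h) = 343^2/(2*pi*0.0227) = 824864
fc = 824864 * 0.000644753 = 531.83 Hz


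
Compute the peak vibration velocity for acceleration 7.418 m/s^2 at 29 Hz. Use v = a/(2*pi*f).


omega = 2*pi*f = 2*pi*29 = 182.212 rad/s
v = a / omega = 7.418 / 182.212 = 0.040711 m/s


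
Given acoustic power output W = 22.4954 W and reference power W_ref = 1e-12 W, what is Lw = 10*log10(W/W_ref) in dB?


W / W_ref = 22.4954 / 1e-12 = 2.24954e+13
Lw = 10 * log10(2.24954e+13) = 133.52 dB


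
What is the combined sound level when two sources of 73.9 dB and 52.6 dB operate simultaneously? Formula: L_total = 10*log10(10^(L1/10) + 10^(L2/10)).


10^(73.9/10) = 2.45471e+07
10^(52.6/10) = 181970
Sum = 2.45471e+07 + 181970 = 2.47291e+07
L_total = 10*log10(2.47291e+07) = 73.932 dB


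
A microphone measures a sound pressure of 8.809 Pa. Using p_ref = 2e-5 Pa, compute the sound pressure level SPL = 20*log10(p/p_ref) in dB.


p / p_ref = 8.809 / 2e-5 = 440450
SPL = 20 * log10(440450) = 112.88 dB


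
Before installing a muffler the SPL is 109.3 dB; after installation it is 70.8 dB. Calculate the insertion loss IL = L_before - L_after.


Insertion loss = SPL without muffler - SPL with muffler
IL = 109.3 - 70.8 = 38.5 dB


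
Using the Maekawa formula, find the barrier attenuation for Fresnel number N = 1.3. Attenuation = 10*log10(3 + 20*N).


3 + 20*N = 3 + 20*1.3 = 29
Att = 10*log10(29) = 14.624 dB


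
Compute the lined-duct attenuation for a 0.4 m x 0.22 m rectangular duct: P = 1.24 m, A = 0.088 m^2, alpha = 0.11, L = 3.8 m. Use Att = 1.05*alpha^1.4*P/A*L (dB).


alpha^1.4 = 0.11^1.4 = 0.0454935
Attenuation rate = 1.05 * alpha^1.4 * P / A
= 1.05 * 0.0454935 * 1.24 / 0.088 = 0.673097 dB/m
Total Att = 0.673097 * 3.8 = 2.5578 dB


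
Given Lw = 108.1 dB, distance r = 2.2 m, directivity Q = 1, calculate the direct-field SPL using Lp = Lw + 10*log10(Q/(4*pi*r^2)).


4*pi*r^2 = 4*pi*2.2^2 = 60.8212 m^2
Q / (4*pi*r^2) = 1 / 60.8212 = 0.0164416
Lp = 108.1 + 10*log10(0.0164416) = 90.259 dB


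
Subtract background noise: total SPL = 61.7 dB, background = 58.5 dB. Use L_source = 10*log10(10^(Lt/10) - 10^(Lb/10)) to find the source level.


10^(61.7/10) = 1.47911e+06
10^(58.5/10) = 707946
Difference = 1.47911e+06 - 707946 = 771164
L_source = 10*log10(771164) = 58.871 dB


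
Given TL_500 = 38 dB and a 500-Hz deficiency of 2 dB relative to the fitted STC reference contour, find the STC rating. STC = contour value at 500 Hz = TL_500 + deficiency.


By ASTM E413, STC = value of the fitted reference contour at 500 Hz.
Contour value at 500 Hz = TL_500 + deficiency = 38 + 2 = 40
STC = 40


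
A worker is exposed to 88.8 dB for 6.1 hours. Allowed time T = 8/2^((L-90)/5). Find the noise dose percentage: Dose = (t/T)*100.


T_allowed = 8 / 2^((88.8 - 90)/5) = 9.44794 hr
Dose = 6.1 / 9.44794 * 100 = 64.564 %


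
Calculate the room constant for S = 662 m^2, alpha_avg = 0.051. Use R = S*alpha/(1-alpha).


R = 662 * 0.051 / (1 - 0.051) = 35.576 m^2


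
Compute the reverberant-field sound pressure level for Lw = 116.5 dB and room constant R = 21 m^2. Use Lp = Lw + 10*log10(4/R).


4/R = 4/21 = 0.190476
Lp = 116.5 + 10*log10(0.190476) = 109.3 dB


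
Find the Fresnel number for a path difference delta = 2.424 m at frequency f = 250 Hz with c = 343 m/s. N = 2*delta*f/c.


N = 2*delta*f/c = 2*delta/lambda, where lambda = c/f
lambda = 343 / 250 = 1.372 m
N = 2 * 2.424 / 1.372 = 3.5335


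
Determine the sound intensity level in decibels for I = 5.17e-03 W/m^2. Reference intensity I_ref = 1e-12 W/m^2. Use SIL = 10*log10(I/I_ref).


I / I_ref = 5.17e-03 / 1e-12 = 5.17e+09
SIL = 10 * log10(5.17e+09) = 97.135 dB


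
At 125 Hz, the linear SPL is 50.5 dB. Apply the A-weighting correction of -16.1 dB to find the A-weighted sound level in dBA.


A-weighting table: 125 Hz -> -16.1 dB correction
SPL_A = SPL + correction = 50.5 + (-16.1) = 34.4 dBA


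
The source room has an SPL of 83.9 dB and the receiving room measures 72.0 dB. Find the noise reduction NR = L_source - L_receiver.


NR = L_source - L_receiver (difference between source and receiving room levels)
NR = 83.9 - 72.0 = 11.9 dB


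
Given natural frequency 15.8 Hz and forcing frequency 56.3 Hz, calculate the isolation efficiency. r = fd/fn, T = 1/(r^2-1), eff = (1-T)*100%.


r = 56.3 / 15.8 = 3.56329
r^2 - 1 = 3.56329^2 - 1 = 11.697
T = 1/11.697 = 0.085492
Efficiency = (1 - 0.085492)*100 = 91.451 %


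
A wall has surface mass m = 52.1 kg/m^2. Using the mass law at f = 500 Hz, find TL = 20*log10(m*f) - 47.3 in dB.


m * f = 52.1 * 500 = 26050
20*log10(26050) = 88.3162 dB
TL = 88.3162 - 47.3 = 41.016 dB


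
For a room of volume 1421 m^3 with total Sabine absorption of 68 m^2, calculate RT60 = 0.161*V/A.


RT60 = 0.161 * 1421 / 68 = 3.3644 s


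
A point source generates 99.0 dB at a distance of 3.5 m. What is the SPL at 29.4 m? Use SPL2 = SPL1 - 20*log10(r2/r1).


r2/r1 = 29.4/3.5 = 8.4
Correction = 20*log10(8.4) = 18.4856 dB
SPL2 = 99.0 - 18.4856 = 80.514 dB


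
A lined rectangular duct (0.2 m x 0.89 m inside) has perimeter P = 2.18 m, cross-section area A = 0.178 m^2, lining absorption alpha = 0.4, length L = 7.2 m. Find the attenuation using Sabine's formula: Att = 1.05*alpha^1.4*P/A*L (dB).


alpha^1.4 = 0.4^1.4 = 0.277258
Attenuation rate = 1.05 * alpha^1.4 * P / A
= 1.05 * 0.277258 * 2.18 / 0.178 = 3.56541 dB/m
Total Att = 3.56541 * 7.2 = 25.671 dB


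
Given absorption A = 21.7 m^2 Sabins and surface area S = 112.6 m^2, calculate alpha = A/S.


Absorption coefficient = absorbed power / incident power
alpha = A / S = 21.7 / 112.6 = 0.19272


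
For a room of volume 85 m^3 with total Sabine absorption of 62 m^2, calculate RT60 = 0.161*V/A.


RT60 = 0.161 * 85 / 62 = 0.22073 s


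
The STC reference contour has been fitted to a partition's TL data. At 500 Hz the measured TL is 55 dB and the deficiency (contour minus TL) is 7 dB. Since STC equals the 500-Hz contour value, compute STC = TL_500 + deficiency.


By ASTM E413, STC = value of the fitted reference contour at 500 Hz.
Contour value at 500 Hz = TL_500 + deficiency = 55 + 7 = 62
STC = 62


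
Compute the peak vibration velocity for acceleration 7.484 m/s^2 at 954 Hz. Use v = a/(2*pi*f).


omega = 2*pi*f = 2*pi*954 = 5994.16 rad/s
v = a / omega = 7.484 / 5994.16 = 0.0012485 m/s


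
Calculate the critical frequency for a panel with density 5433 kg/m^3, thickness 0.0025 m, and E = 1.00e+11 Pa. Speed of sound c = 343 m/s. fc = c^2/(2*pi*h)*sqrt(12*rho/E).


12*rho/E = 12*5433/1.00e+11 = 6.5196e-07
sqrt(12*rho/E) = sqrt(6.5196e-07) = 0.00080744
c^2/(2*pi*h) = 343^2/(2*pi*0.0025) = 7.48977e+06
fc = 7.48977e+06 * 0.00080744 = 6047.5 Hz


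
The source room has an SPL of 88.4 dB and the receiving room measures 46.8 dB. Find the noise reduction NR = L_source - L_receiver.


NR = L_source - L_receiver (difference between source and receiving room levels)
NR = 88.4 - 46.8 = 41.6 dB


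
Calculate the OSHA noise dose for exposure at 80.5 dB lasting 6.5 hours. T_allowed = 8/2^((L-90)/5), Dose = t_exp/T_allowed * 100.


T_allowed = 8 / 2^((80.5 - 90)/5) = 29.8571 hr
Dose = 6.5 / 29.8571 * 100 = 21.77 %


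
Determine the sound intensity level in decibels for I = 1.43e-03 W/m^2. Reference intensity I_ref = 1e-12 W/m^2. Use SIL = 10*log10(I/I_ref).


I / I_ref = 1.43e-03 / 1e-12 = 1.43e+09
SIL = 10 * log10(1.43e+09) = 91.553 dB


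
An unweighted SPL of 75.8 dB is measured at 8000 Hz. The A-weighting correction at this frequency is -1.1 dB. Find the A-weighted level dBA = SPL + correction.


A-weighting table: 8000 Hz -> -1.1 dB correction
SPL_A = SPL + correction = 75.8 + (-1.1) = 74.7 dBA


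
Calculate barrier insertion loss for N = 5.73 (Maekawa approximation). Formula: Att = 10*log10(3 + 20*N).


3 + 20*N = 3 + 20*5.73 = 117.6
Att = 10*log10(117.6) = 20.704 dB


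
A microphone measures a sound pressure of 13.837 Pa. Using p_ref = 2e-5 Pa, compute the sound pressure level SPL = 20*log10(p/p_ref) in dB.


p / p_ref = 13.837 / 2e-5 = 691850
SPL = 20 * log10(691850) = 116.8 dB


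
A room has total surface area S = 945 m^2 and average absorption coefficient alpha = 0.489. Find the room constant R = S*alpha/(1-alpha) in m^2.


R = 945 * 0.489 / (1 - 0.489) = 904.32 m^2


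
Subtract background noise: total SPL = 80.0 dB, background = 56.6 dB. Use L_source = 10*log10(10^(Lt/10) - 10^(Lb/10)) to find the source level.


10^(80.0/10) = 1e+08
10^(56.6/10) = 457088
Difference = 1e+08 - 457088 = 9.95429e+07
L_source = 10*log10(9.95429e+07) = 79.98 dB


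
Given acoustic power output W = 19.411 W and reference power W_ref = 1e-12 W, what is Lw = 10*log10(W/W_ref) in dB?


W / W_ref = 19.411 / 1e-12 = 1.9411e+13
Lw = 10 * log10(1.9411e+13) = 132.88 dB


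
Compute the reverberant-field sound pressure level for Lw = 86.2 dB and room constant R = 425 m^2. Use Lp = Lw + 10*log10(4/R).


4/R = 4/425 = 0.00941176
Lp = 86.2 + 10*log10(0.00941176) = 65.937 dB


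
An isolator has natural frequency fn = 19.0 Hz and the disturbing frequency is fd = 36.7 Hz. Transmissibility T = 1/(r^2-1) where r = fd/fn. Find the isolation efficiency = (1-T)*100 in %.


r = 36.7 / 19.0 = 1.93158
r^2 - 1 = 1.93158^2 - 1 = 2.731
T = 1/2.731 = 0.366166
Efficiency = (1 - 0.366166)*100 = 63.383 %


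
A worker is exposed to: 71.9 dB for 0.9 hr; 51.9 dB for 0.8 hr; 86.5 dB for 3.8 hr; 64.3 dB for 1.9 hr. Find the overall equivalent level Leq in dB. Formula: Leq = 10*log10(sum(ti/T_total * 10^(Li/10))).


T_total = 0.9 + 0.8 + 3.8 + 1.9 = 7.4 hr
(0.9/7.4) * 10^(71.9/10) = 1.8837e+06
(0.8/7.4) * 10^(51.9/10) = 16744
(3.8/7.4) * 10^(86.5/10) = 2.29378e+08
(1.9/7.4) * 10^(64.3/10) = 691070
Sum = 1.8837e+06 + 16744 + 2.29378e+08 + 691070 = 2.3197e+08
Leq = 10*log10(2.3197e+08) = 83.654 dB


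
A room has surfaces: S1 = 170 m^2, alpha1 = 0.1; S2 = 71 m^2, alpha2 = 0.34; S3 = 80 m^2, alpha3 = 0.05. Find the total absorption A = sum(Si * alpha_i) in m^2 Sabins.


170 * 0.1 = 17
71 * 0.34 = 24.14
80 * 0.05 = 4
A_total = 17 + 24.14 + 4 = 45.14 m^2


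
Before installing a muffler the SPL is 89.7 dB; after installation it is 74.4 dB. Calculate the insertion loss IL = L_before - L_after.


Insertion loss = SPL without muffler - SPL with muffler
IL = 89.7 - 74.4 = 15.3 dB


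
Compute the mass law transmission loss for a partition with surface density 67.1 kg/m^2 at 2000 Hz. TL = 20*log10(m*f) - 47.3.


m * f = 67.1 * 2000 = 134200
20*log10(134200) = 102.555 dB
TL = 102.555 - 47.3 = 55.255 dB


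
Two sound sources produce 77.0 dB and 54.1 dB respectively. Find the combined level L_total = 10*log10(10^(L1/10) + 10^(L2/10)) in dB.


10^(77.0/10) = 5.01187e+07
10^(54.1/10) = 257040
Sum = 5.01187e+07 + 257040 = 5.03757e+07
L_total = 10*log10(5.03757e+07) = 77.022 dB


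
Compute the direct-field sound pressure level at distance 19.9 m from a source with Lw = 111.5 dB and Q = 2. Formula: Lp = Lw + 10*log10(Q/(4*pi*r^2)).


4*pi*r^2 = 4*pi*19.9^2 = 4976.41 m^2
Q / (4*pi*r^2) = 2 / 4976.41 = 0.000401896
Lp = 111.5 + 10*log10(0.000401896) = 77.541 dB


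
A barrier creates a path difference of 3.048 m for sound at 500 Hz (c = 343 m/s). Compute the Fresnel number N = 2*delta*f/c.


N = 2*delta*f/c = 2*delta/lambda, where lambda = c/f
lambda = 343 / 500 = 0.686 m
N = 2 * 3.048 / 0.686 = 8.8863


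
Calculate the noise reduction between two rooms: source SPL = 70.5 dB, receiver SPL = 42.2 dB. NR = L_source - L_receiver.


NR = L_source - L_receiver (difference between source and receiving room levels)
NR = 70.5 - 42.2 = 28.3 dB


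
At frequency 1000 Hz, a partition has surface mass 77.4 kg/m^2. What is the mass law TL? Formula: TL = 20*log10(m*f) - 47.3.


m * f = 77.4 * 1000 = 77400
20*log10(77400) = 97.7748 dB
TL = 97.7748 - 47.3 = 50.475 dB


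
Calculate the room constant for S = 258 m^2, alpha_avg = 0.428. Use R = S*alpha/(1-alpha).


R = 258 * 0.428 / (1 - 0.428) = 193.05 m^2


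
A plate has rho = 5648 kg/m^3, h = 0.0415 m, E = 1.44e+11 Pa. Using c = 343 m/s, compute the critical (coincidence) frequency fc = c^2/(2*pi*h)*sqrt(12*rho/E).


12*rho/E = 12*5648/1.44e+11 = 4.70667e-07
sqrt(12*rho/E) = sqrt(4.70667e-07) = 0.000686052
c^2/(2*pi*h) = 343^2/(2*pi*0.0415) = 451191
fc = 451191 * 0.000686052 = 309.54 Hz


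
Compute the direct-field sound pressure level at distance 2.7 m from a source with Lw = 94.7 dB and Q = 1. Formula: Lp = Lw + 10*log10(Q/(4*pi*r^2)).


4*pi*r^2 = 4*pi*2.7^2 = 91.6088 m^2
Q / (4*pi*r^2) = 1 / 91.6088 = 0.010916
Lp = 94.7 + 10*log10(0.010916) = 75.081 dB


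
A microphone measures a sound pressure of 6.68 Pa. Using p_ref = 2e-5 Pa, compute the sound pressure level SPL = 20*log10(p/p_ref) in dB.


p / p_ref = 6.68 / 2e-5 = 334000
SPL = 20 * log10(334000) = 110.47 dB


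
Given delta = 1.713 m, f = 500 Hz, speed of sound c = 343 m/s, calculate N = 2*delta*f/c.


N = 2*delta*f/c = 2*delta/lambda, where lambda = c/f
lambda = 343 / 500 = 0.686 m
N = 2 * 1.713 / 0.686 = 4.9942


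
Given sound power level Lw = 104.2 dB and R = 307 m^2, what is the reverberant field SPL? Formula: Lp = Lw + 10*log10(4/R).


4/R = 4/307 = 0.0130293
Lp = 104.2 + 10*log10(0.0130293) = 85.349 dB


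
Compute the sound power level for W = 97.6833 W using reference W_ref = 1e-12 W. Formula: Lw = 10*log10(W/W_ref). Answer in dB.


W / W_ref = 97.6833 / 1e-12 = 9.76833e+13
Lw = 10 * log10(9.76833e+13) = 139.9 dB


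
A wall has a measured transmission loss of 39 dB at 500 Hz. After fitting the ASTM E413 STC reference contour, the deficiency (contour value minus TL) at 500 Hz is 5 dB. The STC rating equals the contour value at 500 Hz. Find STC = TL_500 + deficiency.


By ASTM E413, STC = value of the fitted reference contour at 500 Hz.
Contour value at 500 Hz = TL_500 + deficiency = 39 + 5 = 44
STC = 44


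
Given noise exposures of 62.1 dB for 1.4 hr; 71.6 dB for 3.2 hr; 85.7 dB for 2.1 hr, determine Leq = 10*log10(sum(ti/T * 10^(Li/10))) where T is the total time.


T_total = 1.4 + 3.2 + 2.1 = 6.7 hr
(1.4/6.7) * 10^(62.1/10) = 338886
(3.2/6.7) * 10^(71.6/10) = 6.90359e+06
(2.1/6.7) * 10^(85.7/10) = 1.16451e+08
Sum = 338886 + 6.90359e+06 + 1.16451e+08 = 1.23693e+08
Leq = 10*log10(1.23693e+08) = 80.923 dB


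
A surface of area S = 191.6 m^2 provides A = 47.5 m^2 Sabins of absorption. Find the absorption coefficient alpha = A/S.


Absorption coefficient = absorbed power / incident power
alpha = A / S = 47.5 / 191.6 = 0.24791


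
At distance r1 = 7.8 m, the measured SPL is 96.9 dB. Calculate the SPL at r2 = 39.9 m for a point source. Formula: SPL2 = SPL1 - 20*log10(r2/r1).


r2/r1 = 39.9/7.8 = 5.11538
Correction = 20*log10(5.11538) = 14.1776 dB
SPL2 = 96.9 - 14.1776 = 82.722 dB


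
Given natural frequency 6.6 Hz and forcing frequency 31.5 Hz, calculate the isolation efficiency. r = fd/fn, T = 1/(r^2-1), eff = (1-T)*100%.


r = 31.5 / 6.6 = 4.77273
r^2 - 1 = 4.77273^2 - 1 = 21.779
T = 1/21.779 = 0.0459158
Efficiency = (1 - 0.0459158)*100 = 95.408 %
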